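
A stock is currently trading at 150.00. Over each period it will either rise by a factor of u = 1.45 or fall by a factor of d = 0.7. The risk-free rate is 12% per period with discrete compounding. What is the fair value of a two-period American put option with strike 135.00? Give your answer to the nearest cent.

Risk-neutral probability p = (1 + 0.12 − 0.7)/(1.45 − 0.7) = 0.4200/0.7500 = 0.5600
Terminal stock prices: S_uu = 315.4, S_ud = 152.2, S_dd = 73.5
Terminal payoffs (K − S): max(-180.4, 0) = 0, max(-17.25, 0) = 0, max(61.5, 0) = 61.5
Node u (S = 217.5): continuation = 1/1.12·[0.5600·0.0000 + 0.4400·0.0000] = 0.0000; exercise value = 0.0000 ≤ continuation, so V_u = 0.0000
Node d (S = 105): continuation = 1/1.12·[0.5600·0.0000 + 0.4400·61.5000] = 24.1607; exercise value = 30.0000 > continuation, so V_d = 30.0000 (exercise)
Node 0 (S = 150): continuation = 1/1.12·[0.5600·0.0000 + 0.4400·30.0000] = 11.7857; exercise value = 0.0000 ≤ continuation, so V_0 = 11.7857

11.79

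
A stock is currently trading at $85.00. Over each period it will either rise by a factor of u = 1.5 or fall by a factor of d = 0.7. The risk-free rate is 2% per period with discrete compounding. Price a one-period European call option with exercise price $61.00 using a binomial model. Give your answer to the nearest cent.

Risk-neutral probability p = (1 + 0.02 − 0.7)/(1.5 − 0.7) = 0.3200/0.8000 = 0.4000
Terminal stock prices: S_u = 127.5, S_d = 59.5
Terminal payoffs (S − K): max(66.5, 0) = 66.5, max(-1.5, 0) = 0
Node 0 (S = 85): V_0 = 1/1.02·[0.4000·66.5000 + 0.6000·0.0000] = 26.0784

$26.08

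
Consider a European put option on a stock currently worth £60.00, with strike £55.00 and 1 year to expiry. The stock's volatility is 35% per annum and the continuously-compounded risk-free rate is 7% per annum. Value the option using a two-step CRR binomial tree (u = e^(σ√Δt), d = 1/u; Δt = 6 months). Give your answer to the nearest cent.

CRR parameters: u = e^(σ√Δt) = e^(0.35·√0.5) = 1.2808, d = 1/u = 0.7808
Per-period rate: rΔt = 0.07·0.5 = 0.035, so R = e^0.035 = 1.0356
Risk-neutral probability p = (e^0.035 − 0.7808)/(1.2808 − 0.7808) = 0.2549/0.5000 = 0.5097
Terminal stock prices: S_uu = 98.43, S_ud = 60, S_dd = 36.58
Terminal payoffs (K − S): max(-43.43, 0) = 0, max(-5, 0) = 0, max(18.42, 0) = 18.42
Node u (S = 76.85): V_u = e^(−0.035)·[0.5097·0.0000 + 0.4903·0.0000] = 0.0000
Node d (S = 46.85): V_d = e^(−0.035)·[0.5097·0.0000 + 0.4903·18.4248] = 8.7234
Node 0 (S = 60): V_0 = e^(−0.035)·[0.5097·0.0000 + 0.4903·8.7234] = 4.1302

£4.13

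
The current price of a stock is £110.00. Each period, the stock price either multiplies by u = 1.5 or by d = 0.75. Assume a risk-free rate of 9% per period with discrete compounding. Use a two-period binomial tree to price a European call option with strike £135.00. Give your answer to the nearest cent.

£19.46

Risk-neutral probability p = (1 + 0.09 − 0.75)/(1.5 − 0.75) = 0.3400/0.7500 = 0.4533
Terminal stock prices: S_uu = 247.5, S_ud = 123.8, S_dd = 61.88
Terminal payoffs (S − K): max(112.5, 0) = 112.5, max(-11.25, 0) = 0, max(-73.12, 0) = 0
Node u (S = 165): V_u = 1/1.09·[0.4533·112.5000 + 0.5467·0.0000] = 46.7890
Node d (S = 82.5): V_d = 1/1.09·[0.4533·0.0000 + 0.5467·0.0000] = 0.0000
Node 0 (S = 110): V_0 = 1/1.09·[0.4533·46.7890 + 0.5467·0.0000] = 19.4596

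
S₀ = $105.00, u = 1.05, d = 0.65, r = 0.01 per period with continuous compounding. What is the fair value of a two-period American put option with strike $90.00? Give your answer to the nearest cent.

Risk-neutral probability p = (e^0.01 − 0.65)/(1.05 − 0.65) = 0.3601/0.4000 = 0.9001
Terminal stock prices: S_uu = 115.8, S_ud = 71.66, S_dd = 44.36
Terminal payoffs (K − S): max(-25.76, 0) = 0, max(18.34, 0) = 18.34, max(45.64, 0) = 45.64
Node u (S = 110.2): continuation = e^(−0.01)·[0.9001·0.0000 + 0.0999·18.3375] = 1.8132; exercise value = 0.0000 ≤ continuation, so V_u = 1.8132
Node d (S = 68.25): continuation = e^(−0.01)·[0.9001·18.3375 + 0.0999·45.6375] = 20.8545; exercise value = 21.7500 > continuation, so V_d = 21.7500 (exercise)
Node 0 (S = 105): continuation = e^(−0.01)·[0.9001·1.8132 + 0.0999·21.7500] = 3.7665; exercise value = 0.0000 ≤ continuation, so V_0 = 3.7665

$3.77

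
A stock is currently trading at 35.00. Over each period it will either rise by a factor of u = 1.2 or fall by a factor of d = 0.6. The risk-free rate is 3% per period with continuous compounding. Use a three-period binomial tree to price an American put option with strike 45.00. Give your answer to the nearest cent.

Risk-neutral probability p = (e^0.03 − 0.6)/(1.2 − 0.6) = 0.4305/0.6000 = 0.7174
Terminal stock prices: S_uuu = 60.48, S_uud = 30.24, S_udd = 15.12, S_ddd = 7.56
Terminal payoffs (K − S): max(-15.48, 0) = 0, max(14.76, 0) = 14.76, max(29.88, 0) = 29.88, max(37.44, 0) = 37.44
Node uu (S = 50.4): continuation = e^(−0.03)·[0.7174·0.0000 + 0.2826·14.7600] = 4.0476; exercise value = 0.0000 ≤ continuation, so V_uu = 4.0476
Node ud (S = 25.2): continuation = e^(−0.03)·[0.7174·14.7600 + 0.2826·29.8800] = 18.4700; exercise value = 19.8000 > continuation, so V_ud = 19.8000 (exercise)
Node dd (S = 12.6): continuation = e^(−0.03)·[0.7174·29.8800 + 0.2826·37.4400] = 31.0700; exercise value = 32.4000 > continuation, so V_dd = 32.4000 (exercise)
Node u (S = 42): continuation = e^(−0.03)·[0.7174·4.0476 + 0.2826·19.8000] = 8.2476; exercise value = 3.0000 ≤ continuation, so V_u = 8.2476
Node d (S = 21): continuation = e^(−0.03)·[0.7174·19.8000 + 0.2826·32.4000] = 22.6700; exercise value = 24.0000 > continuation, so V_d = 24.0000 (exercise)
Node 0 (S = 35): continuation = e^(−0.03)·[0.7174·8.2476 + 0.2826·24.0000] = 12.3236; exercise value = 10.0000 ≤ continuation, so V_0 = 12.3236

12.32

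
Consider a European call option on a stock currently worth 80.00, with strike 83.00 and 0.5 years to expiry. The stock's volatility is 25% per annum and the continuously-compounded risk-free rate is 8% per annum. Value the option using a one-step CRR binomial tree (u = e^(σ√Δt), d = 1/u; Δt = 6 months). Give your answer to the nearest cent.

6.84

CRR parameters: u = e^(σ√Δt) = e^(0.25·√0.5) = 1.1934, d = 1/u = 0.8380
Per-period rate: rΔt = 0.08·0.5 = 0.04, so R = e^0.04 = 1.0408
Risk-neutral probability p = (e^0.04 − 0.8380)/(1.1934 − 0.8380) = 0.2028/0.3554 = 0.5708
Terminal stock prices: S_u = 95.47, S_d = 67.04
Terminal payoffs (S − K): max(12.47, 0) = 12.47, max(-15.96, 0) = 0
Node 0 (S = 80): V_0 = e^(−0.04)·[0.5708·12.4692 + 0.4292·0.0000] = 6.8377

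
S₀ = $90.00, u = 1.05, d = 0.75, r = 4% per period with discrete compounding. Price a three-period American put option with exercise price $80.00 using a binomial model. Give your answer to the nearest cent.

Risk-neutral probability p = (1 + 0.04 − 0.75)/(1.05 − 0.75) = 0.2900/0.3000 = 0.9667
Terminal stock prices: S_uuu = 104.2, S_uud = 74.42, S_udd = 53.16, S_ddd = 37.97
Terminal payoffs (K − S): max(-24.19, 0) = 0, max(5.581, 0) = 5.581, max(26.84, 0) = 26.84, max(42.03, 0) = 42.03
Node uu (S = 99.23): continuation = 1/1.04·[0.9667·0.0000 + 0.0333·5.5812] = 0.1789; exercise value = 0.0000 ≤ continuation, so V_uu = 0.1789
Node ud (S = 70.88): continuation = 1/1.04·[0.9667·5.5812 + 0.0333·26.8438] = 6.0481; exercise value = 9.1250 > continuation, so V_ud = 9.1250 (exercise)
Node dd (S = 50.62): continuation = 1/1.04·[0.9667·26.8438 + 0.0333·42.0312] = 26.2981; exercise value = 29.3750 > continuation, so V_dd = 29.3750 (exercise)
Node u (S = 94.5): continuation = 1/1.04·[0.9667·0.1789 + 0.0333·9.1250] = 0.4587; exercise value = 0.0000 ≤ continuation, so V_u = 0.4587
Node d (S = 67.5): continuation = 1/1.04·[0.9667·9.1250 + 0.0333·29.3750] = 9.4231; exercise value = 12.5000 > continuation, so V_d = 12.5000 (exercise)
Node 0 (S = 90): continuation = 1/1.04·[0.9667·0.4587 + 0.0333·12.5000] = 0.8270; exercise value = 0.0000 ≤ continuation, so V_0 = 0.8270

$0.83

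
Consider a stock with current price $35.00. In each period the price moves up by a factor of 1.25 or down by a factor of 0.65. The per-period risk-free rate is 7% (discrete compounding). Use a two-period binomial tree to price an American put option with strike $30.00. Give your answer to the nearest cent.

$2.32

Risk-neutral probability p = (1 + 0.07 − 0.65)/(1.25 − 0.65) = 0.4200/0.6000 = 0.7000
Terminal stock prices: S_uu = 54.69, S_ud = 28.44, S_dd = 14.79
Terminal payoffs (K − S): max(-24.69, 0) = 0, max(1.562, 0) = 1.562, max(15.21, 0) = 15.21
Node u (S = 43.75): continuation = 1/1.07·[0.7000·0.0000 + 0.3000·1.5625] = 0.4381; exercise value = 0.0000 ≤ continuation, so V_u = 0.4381
Node d (S = 22.75): continuation = 1/1.07·[0.7000·1.5625 + 0.3000·15.2125] = 5.2874; exercise value = 7.2500 > continuation, so V_d = 7.2500 (exercise)
Node 0 (S = 35): continuation = 1/1.07·[0.7000·0.4381 + 0.3000·7.2500] = 2.3193; exercise value = 0.0000 ≤ continuation, so V_0 = 2.3193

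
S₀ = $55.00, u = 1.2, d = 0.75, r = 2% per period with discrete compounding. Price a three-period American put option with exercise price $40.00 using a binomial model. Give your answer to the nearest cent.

Risk-neutral probability p = (1 + 0.02 − 0.75)/(1.2 − 0.75) = 0.2700/0.4500 = 0.6000
Terminal stock prices: S_uuu = 95.04, S_uud = 59.4, S_udd = 37.12, S_ddd = 23.2
Terminal payoffs (K − S): max(-55.04, 0) = 0, max(-19.4, 0) = 0, max(2.875, 0) = 2.875, max(16.8, 0) = 16.8
Node uu (S = 79.2): continuation = 1/1.02·[0.6000·0.0000 + 0.4000·0.0000] = 0.0000; exercise value = 0.0000 ≤ continuation, so V_uu = 0.0000
Node ud (S = 49.5): continuation = 1/1.02·[0.6000·0.0000 + 0.4000·2.8750] = 1.1275; exercise value = 0.0000 ≤ continuation, so V_ud = 1.1275
Node dd (S = 30.94): continuation = 1/1.02·[0.6000·2.8750 + 0.4000·16.7969] = 8.2782; exercise value = 9.0625 > continuation, so V_dd = 9.0625 (exercise)
Node u (S = 66): continuation = 1/1.02·[0.6000·0.0000 + 0.4000·1.1275] = 0.4421; exercise value = 0.0000 ≤ continuation, so V_u = 0.4421
Node d (S = 41.25): continuation = 1/1.02·[0.6000·1.1275 + 0.4000·9.0625] = 4.2171; exercise value = 0.0000 ≤ continuation, so V_d = 4.2171
Node 0 (S = 55): continuation = 1/1.02·[0.6000·0.4421 + 0.4000·4.2171] = 1.9139; exercise value = 0.0000 ≤ continuation, so V_0 = 1.9139

$1.91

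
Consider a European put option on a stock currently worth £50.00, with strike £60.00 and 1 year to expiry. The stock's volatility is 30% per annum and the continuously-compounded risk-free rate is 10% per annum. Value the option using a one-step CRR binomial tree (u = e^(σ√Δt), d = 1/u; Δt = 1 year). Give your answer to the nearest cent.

£8.35

CRR parameters: u = e^(σ√Δt) = e^(0.3·√1) = 1.3499, d = 1/u = 0.7408
Per-period rate: rΔt = 0.1·1 = 0.1, so R = e^0.1 = 1.1052
Risk-neutral probability p = (e^0.1 − 0.7408)/(1.3499 − 0.7408) = 0.3644/0.6090 = 0.5982
Terminal stock prices: S_u = 67.49, S_d = 37.04
Terminal payoffs (K − S): max(-7.493, 0) = 0, max(22.96, 0) = 22.96
Node 0 (S = 50): V_0 = e^(−0.1)·[0.5982·0.0000 + 0.4018·22.9591] = 8.3463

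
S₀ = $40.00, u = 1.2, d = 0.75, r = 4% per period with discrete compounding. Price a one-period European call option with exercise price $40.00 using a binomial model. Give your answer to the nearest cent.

$4.96

Risk-neutral probability p = (1 + 0.04 − 0.75)/(1.2 − 0.75) = 0.2900/0.4500 = 0.6444
Terminal stock prices: S_u = 48, S_d = 30
Terminal payoffs (S − K): max(8, 0) = 8, max(-10, 0) = 0
Node 0 (S = 40): V_0 = 1/1.04·[0.6444·8.0000 + 0.3556·0.0000] = 4.9573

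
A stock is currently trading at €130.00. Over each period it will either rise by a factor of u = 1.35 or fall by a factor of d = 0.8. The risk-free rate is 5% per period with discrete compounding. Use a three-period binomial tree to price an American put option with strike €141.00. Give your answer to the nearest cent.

Risk-neutral probability p = (1 + 0.05 − 0.8)/(1.35 − 0.8) = 0.2500/0.5500 = 0.4545
Terminal stock prices: S_uuu = 319.8, S_uud = 189.5, S_udd = 112.3, S_ddd = 66.56
Terminal payoffs (K − S): max(-178.8, 0) = 0, max(-48.54, 0) = 0, max(28.68, 0) = 28.68, max(74.44, 0) = 74.44
Node uu (S = 236.9): continuation = 1/1.05·[0.4545·0.0000 + 0.5455·0.0000] = 0.0000; exercise value = 0.0000 ≤ continuation, so V_uu = 0.0000
Node ud (S = 140.4): continuation = 1/1.05·[0.4545·0.0000 + 0.5455·28.6800] = 14.8987; exercise value = 0.6000 ≤ continuation, so V_ud = 14.8987
Node dd (S = 83.2): continuation = 1/1.05·[0.4545·28.6800 + 0.5455·74.4400] = 51.0857; exercise value = 57.8000 > continuation, so V_dd = 57.8000 (exercise)
Node u (S = 175.5): continuation = 1/1.05·[0.4545·0.0000 + 0.5455·14.8987] = 7.7396; exercise value = 0.0000 ≤ continuation, so V_u = 7.7396
Node d (S = 104): continuation = 1/1.05·[0.4545·14.8987 + 0.5455·57.8000] = 36.4756; exercise value = 37.0000 > continuation, so V_d = 37.0000 (exercise)
Node 0 (S = 130): continuation = 1/1.05·[0.4545·7.7396 + 0.5455·37.0000] = 22.5712; exercise value = 11.0000 ≤ continuation, so V_0 = 22.5712

€22.57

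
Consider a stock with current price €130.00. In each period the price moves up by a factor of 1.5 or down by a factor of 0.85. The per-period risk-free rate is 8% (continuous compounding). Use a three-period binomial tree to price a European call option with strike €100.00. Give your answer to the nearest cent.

€55.52

Risk-neutral probability p = (e^0.08 − 0.85)/(1.5 − 0.85) = 0.2333/0.6500 = 0.3589
Terminal stock prices: S_uuu = 438.8, S_uud = 248.6, S_udd = 140.9, S_ddd = 79.84
Terminal payoffs (S − K): max(338.8, 0) = 338.8, max(148.6, 0) = 148.6, max(40.89, 0) = 40.89, max(-20.16, 0) = 0
Node uu (S = 292.5): V_uu = e^(−0.08)·[0.3589·338.7500 + 0.6411·148.6250] = 200.1884
Node ud (S = 165.8): V_ud = e^(−0.08)·[0.3589·148.6250 + 0.6411·40.8875] = 73.4384
Node dd (S = 93.92): V_dd = e^(−0.08)·[0.3589·40.8875 + 0.6411·0.0000] = 13.5464
Node u (S = 195): V_u = e^(−0.08)·[0.3589·200.1884 + 0.6411·73.4384] = 109.7856
Node d (S = 110.5): V_d = e^(−0.08)·[0.3589·73.4384 + 0.6411·13.5464] = 32.3477
Node 0 (S = 130): V_0 = e^(−0.08)·[0.3589·109.7856 + 0.6411·32.3477] = 55.5166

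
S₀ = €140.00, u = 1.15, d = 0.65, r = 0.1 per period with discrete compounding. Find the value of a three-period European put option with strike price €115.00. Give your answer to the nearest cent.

Risk-neutral probability p = (1 + 0.1 − 0.65)/(1.15 − 0.65) = 0.4500/0.5000 = 0.9000
Terminal stock prices: S_uuu = 212.9, S_uud = 120.3, S_udd = 68.02, S_ddd = 38.45
Terminal payoffs (K − S): max(-97.92, 0) = 0, max(-5.347, 0) = 0, max(46.98, 0) = 46.98, max(76.55, 0) = 76.55
Node uu (S = 185.1): V_uu = 1/1.1·[0.9000·0.0000 + 0.1000·0.0000] = 0.0000
Node ud (S = 104.7): V_ud = 1/1.1·[0.9000·0.0000 + 0.1000·46.9775] = 4.2707
Node dd (S = 59.15): V_dd = 1/1.1·[0.9000·46.9775 + 0.1000·76.5525] = 45.3955
Node u (S = 161): V_u = 1/1.1·[0.9000·0.0000 + 0.1000·4.2707] = 0.3882
Node d (S = 91): V_d = 1/1.1·[0.9000·4.2707 + 0.1000·45.3955] = 7.6211
Node 0 (S = 140): V_0 = 1/1.1·[0.9000·0.3882 + 0.1000·7.6211] = 1.0105

€1.01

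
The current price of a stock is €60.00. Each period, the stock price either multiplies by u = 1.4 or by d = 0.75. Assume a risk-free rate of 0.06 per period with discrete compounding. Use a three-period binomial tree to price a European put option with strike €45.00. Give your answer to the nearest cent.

Risk-neutral probability p = (1 + 0.06 − 0.75)/(1.4 − 0.75) = 0.3100/0.6500 = 0.4769
Terminal stock prices: S_uuu = 164.6, S_uud = 88.2, S_udd = 47.25, S_ddd = 25.31
Terminal payoffs (K − S): max(-119.6, 0) = 0, max(-43.2, 0) = 0, max(-2.25, 0) = 0, max(19.69, 0) = 19.69
Node uu (S = 117.6): V_uu = 1/1.06·[0.4769·0.0000 + 0.5231·0.0000] = 0.0000
Node ud (S = 63): V_ud = 1/1.06·[0.4769·0.0000 + 0.5231·0.0000] = 0.0000
Node dd (S = 33.75): V_dd = 1/1.06·[0.4769·0.0000 + 0.5231·19.6875] = 9.7152
Node u (S = 84): V_u = 1/1.06·[0.4769·0.0000 + 0.5231·0.0000] = 0.0000
Node d (S = 45): V_d = 1/1.06·[0.4769·0.0000 + 0.5231·9.7152] = 4.7941
Node 0 (S = 60): V_0 = 1/1.06·[0.4769·0.0000 + 0.5231·4.7941] = 2.3658

€2.37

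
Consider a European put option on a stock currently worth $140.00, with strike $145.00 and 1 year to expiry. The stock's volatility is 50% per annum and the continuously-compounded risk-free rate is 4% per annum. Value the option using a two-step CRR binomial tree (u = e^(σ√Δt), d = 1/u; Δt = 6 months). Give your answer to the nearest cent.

CRR parameters: u = e^(σ√Δt) = e^(0.5·√0.5) = 1.4241, d = 1/u = 0.7022
Per-period rate: rΔt = 0.04·0.5 = 0.02, so R = e^0.02 = 1.0202
Risk-neutral probability p = (e^0.02 − 0.7022)/(1.4241 − 0.7022) = 0.3180/0.7219 = 0.4405
Terminal stock prices: S_uu = 283.9, S_ud = 140, S_dd = 69.03
Terminal payoffs (K − S): max(-138.9, 0) = 0, max(5, 0) = 5, max(75.97, 0) = 75.97
Node u (S = 199.4): V_u = e^(−0.02)·[0.4405·0.0000 + 0.5595·5.0000] = 2.7421
Node d (S = 98.31): V_d = e^(−0.02)·[0.4405·5.0000 + 0.5595·75.9704] = 43.8224
Node 0 (S = 140): V_0 = e^(−0.02)·[0.4405·2.7421 + 0.5595·43.8224] = 25.2170

$25.22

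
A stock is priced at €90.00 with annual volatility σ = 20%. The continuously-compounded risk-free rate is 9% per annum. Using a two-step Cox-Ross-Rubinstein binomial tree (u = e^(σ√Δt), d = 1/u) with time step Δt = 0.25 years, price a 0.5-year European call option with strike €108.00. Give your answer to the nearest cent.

€0.64

CRR parameters: u = e^(σ√Δt) = e^(0.2·√0.25) = 1.1052, d = 1/u = 0.9048
Per-period rate: rΔt = 0.09·0.25 = 0.0225, so R = e^0.0225 = 1.0228
Risk-neutral probability p = (e^0.0225 − 0.9048)/(1.1052 − 0.9048) = 0.1179/0.2003 = 0.5886
Terminal stock prices: S_uu = 109.9, S_ud = 90, S_dd = 73.69
Terminal payoffs (S − K): max(1.926, 0) = 1.926, max(-18, 0) = 0, max(-34.31, 0) = 0
Node u (S = 99.47): V_u = e^(−0.0225)·[0.5886·1.9262 + 0.4114·0.0000] = 1.1086
Node d (S = 81.44): V_d = e^(−0.0225)·[0.5886·0.0000 + 0.4114·0.0000] = 0.0000
Node 0 (S = 90): V_0 = e^(−0.0225)·[0.5886·1.1086 + 0.4114·0.0000] = 0.6380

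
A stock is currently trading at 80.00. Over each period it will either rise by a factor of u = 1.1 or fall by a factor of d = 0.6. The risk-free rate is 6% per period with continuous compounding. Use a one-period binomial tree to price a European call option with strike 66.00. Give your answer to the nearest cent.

Risk-neutral probability p = (e^0.06 − 0.6)/(1.1 − 0.6) = 0.4618/0.5000 = 0.9237
Terminal stock prices: S_u = 88, S_d = 48
Terminal payoffs (S − K): max(22, 0) = 22, max(-18, 0) = 0
Node 0 (S = 80): V_0 = e^(−0.06)·[0.9237·22.0000 + 0.0763·0.0000] = 19.1374

19.14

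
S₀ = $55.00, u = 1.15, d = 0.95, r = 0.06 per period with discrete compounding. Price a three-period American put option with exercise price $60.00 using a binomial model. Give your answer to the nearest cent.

$5.00

Risk-neutral probability p = (1 + 0.06 − 0.95)/(1.15 − 0.95) = 0.1100/0.2000 = 0.5500
Terminal stock prices: S_uuu = 83.65, S_uud = 69.1, S_udd = 57.08, S_ddd = 47.16
Terminal payoffs (K − S): max(-23.65, 0) = 0, max(-9.101, 0) = 0, max(2.917, 0) = 2.917, max(12.84, 0) = 12.84
Node uu (S = 72.74): continuation = 1/1.06·[0.5500·0.0000 + 0.4500·0.0000] = 0.0000; exercise value = 0.0000 ≤ continuation, so V_uu = 0.0000
Node ud (S = 60.09): continuation = 1/1.06·[0.5500·0.0000 + 0.4500·2.9169] = 1.2383; exercise value = 0.0000 ≤ continuation, so V_ud = 1.2383
Node dd (S = 49.64): continuation = 1/1.06·[0.5500·2.9169 + 0.4500·12.8444] = 6.9663; exercise value = 10.3625 > continuation, so V_dd = 10.3625 (exercise)
Node u (S = 63.25): continuation = 1/1.06·[0.5500·0.0000 + 0.4500·1.2383] = 0.5257; exercise value = 0.0000 ≤ continuation, so V_u = 0.5257
Node d (S = 52.25): continuation = 1/1.06·[0.5500·1.2383 + 0.4500·10.3625] = 5.0417; exercise value = 7.7500 > continuation, so V_d = 7.7500 (exercise)
Node 0 (S = 55): continuation = 1/1.06·[0.5500·0.5257 + 0.4500·7.7500] = 3.5629; exercise value = 5.0000 > continuation, so V_0 = 5.0000 (exercise)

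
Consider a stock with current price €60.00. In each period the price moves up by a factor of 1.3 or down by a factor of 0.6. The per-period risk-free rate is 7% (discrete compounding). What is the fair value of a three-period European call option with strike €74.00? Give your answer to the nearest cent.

Risk-neutral probability p = (1 + 0.07 − 0.6)/(1.3 − 0.6) = 0.4700/0.7000 = 0.6714
Terminal stock prices: S_uuu = 131.8, S_uud = 60.84, S_udd = 28.08, S_ddd = 12.96
Terminal payoffs (S − K): max(57.82, 0) = 57.82, max(-13.16, 0) = 0, max(-45.92, 0) = 0, max(-61.04, 0) = 0
Node uu (S = 101.4): V_uu = 1/1.07·[0.6714·57.8200 + 0.3286·0.0000] = 36.2822
Node ud (S = 46.8): V_ud = 1/1.07·[0.6714·0.0000 + 0.3286·0.0000] = 0.0000
Node dd (S = 21.6): V_dd = 1/1.07·[0.6714·0.0000 + 0.3286·0.0000] = 0.0000
Node u (S = 78): V_u = 1/1.07·[0.6714·36.2822 + 0.3286·0.0000] = 22.7672
Node d (S = 36): V_d = 1/1.07·[0.6714·0.0000 + 0.3286·0.0000] = 0.0000
Node 0 (S = 60): V_0 = 1/1.07·[0.6714·22.7672 + 0.3286·0.0000] = 14.2865

€14.29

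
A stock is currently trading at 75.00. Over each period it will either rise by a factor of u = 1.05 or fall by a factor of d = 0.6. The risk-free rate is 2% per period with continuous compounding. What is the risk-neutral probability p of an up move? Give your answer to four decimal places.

p = 0.9338

Risk-neutral probability p = (e^0.02 − 0.6)/(1.05 − 0.6) = 0.4202/0.4500 = 0.9338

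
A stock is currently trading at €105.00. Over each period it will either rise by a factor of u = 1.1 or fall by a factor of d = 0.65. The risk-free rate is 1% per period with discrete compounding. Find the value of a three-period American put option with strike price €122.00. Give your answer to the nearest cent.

€22.90

Risk-neutral probability p = (1 + 0.01 − 0.65)/(1.1 − 0.65) = 0.3600/0.4500 = 0.8000
Terminal stock prices: S_uuu = 139.8, S_uud = 82.58, S_udd = 48.8, S_ddd = 28.84
Terminal payoffs (K − S): max(-17.76, 0) = 0, max(39.42, 0) = 39.42, max(73.2, 0) = 73.2, max(93.16, 0) = 93.16
Node uu (S = 127.1): continuation = 1/1.01·[0.8000·0.0000 + 0.2000·39.4175] = 7.8054; exercise value = 0.0000 ≤ continuation, so V_uu = 7.8054
Node ud (S = 75.08): continuation = 1/1.01·[0.8000·39.4175 + 0.2000·73.2012] = 45.7171; exercise value = 46.9250 > continuation, so V_ud = 46.9250 (exercise)
Node dd (S = 44.36): continuation = 1/1.01·[0.8000·73.2012 + 0.2000·93.1644] = 76.4296; exercise value = 77.6375 > continuation, so V_dd = 77.6375 (exercise)
Node u (S = 115.5): continuation = 1/1.01·[0.8000·7.8054 + 0.2000·46.9250] = 15.4746; exercise value = 6.5000 ≤ continuation, so V_u = 15.4746
Node d (S = 68.25): continuation = 1/1.01·[0.8000·46.9250 + 0.2000·77.6375] = 52.5421; exercise value = 53.7500 > continuation, so V_d = 53.7500 (exercise)
Node 0 (S = 105): continuation = 1/1.01·[0.8000·15.4746 + 0.2000·53.7500] = 22.9007; exercise value = 17.0000 ≤ continuation, so V_0 = 22.9007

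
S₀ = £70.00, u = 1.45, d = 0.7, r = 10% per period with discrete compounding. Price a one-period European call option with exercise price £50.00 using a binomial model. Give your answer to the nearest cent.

Risk-neutral probability p = (1 + 0.1 − 0.7)/(1.45 − 0.7) = 0.4000/0.7500 = 0.5333
Terminal stock prices: S_u = 101.5, S_d = 49
Terminal payoffs (S − K): max(51.5, 0) = 51.5, max(-1, 0) = 0
Node 0 (S = 70): V_0 = 1/1.1·[0.5333·51.5000 + 0.4667·0.0000] = 24.9697

£24.97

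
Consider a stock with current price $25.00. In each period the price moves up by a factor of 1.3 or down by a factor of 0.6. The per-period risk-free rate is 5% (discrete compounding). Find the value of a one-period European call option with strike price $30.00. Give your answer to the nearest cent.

$1.53

Risk-neutral probability p = (1 + 0.05 − 0.6)/(1.3 − 0.6) = 0.4500/0.7000 = 0.6429
Terminal stock prices: S_u = 32.5, S_d = 15
Terminal payoffs (S − K): max(2.5, 0) = 2.5, max(-15, 0) = 0
Node 0 (S = 25): V_0 = 1/1.05·[0.6429·2.5000 + 0.3571·0.0000] = 1.5306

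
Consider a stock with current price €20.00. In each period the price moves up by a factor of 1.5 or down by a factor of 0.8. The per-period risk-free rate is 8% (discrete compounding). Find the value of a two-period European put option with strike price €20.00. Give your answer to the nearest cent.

Risk-neutral probability p = (1 + 0.08 − 0.8)/(1.5 − 0.8) = 0.2800/0.7000 = 0.4000
Terminal stock prices: S_uu = 45, S_ud = 24, S_dd = 12.8
Terminal payoffs (K − S): max(-25, 0) = 0, max(-4, 0) = 0, max(7.2, 0) = 7.2
Node u (S = 30): V_u = 1/1.08·[0.4000·0.0000 + 0.6000·0.0000] = 0.0000
Node d (S = 16): V_d = 1/1.08·[0.4000·0.0000 + 0.6000·7.2000] = 4.0000
Node 0 (S = 20): V_0 = 1/1.08·[0.4000·0.0000 + 0.6000·4.0000] = 2.2222

€2.22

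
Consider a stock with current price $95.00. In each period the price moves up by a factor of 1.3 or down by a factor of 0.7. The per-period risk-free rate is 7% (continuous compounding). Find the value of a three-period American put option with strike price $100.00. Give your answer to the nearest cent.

$14.70

Risk-neutral probability p = (e^0.07 − 0.7)/(1.3 − 0.7) = 0.3725/0.6000 = 0.6208
Terminal stock prices: S_uuu = 208.7, S_uud = 112.4, S_udd = 60.51, S_ddd = 32.58
Terminal payoffs (K − S): max(-108.7, 0) = 0, max(-12.39, 0) = 0, max(39.49, 0) = 39.49, max(67.42, 0) = 67.42
Node uu (S = 160.6): continuation = e^(−0.07)·[0.6208·0.0000 + 0.3792·0.0000] = 0.0000; exercise value = 0.0000 ≤ continuation, so V_uu = 0.0000
Node ud (S = 86.45): continuation = e^(−0.07)·[0.6208·0.0000 + 0.3792·39.4850] = 13.9587; exercise value = 13.5500 ≤ continuation, so V_ud = 13.9587
Node dd (S = 46.55): continuation = e^(−0.07)·[0.6208·39.4850 + 0.3792·67.4150] = 46.6894; exercise value = 53.4500 > continuation, so V_dd = 53.4500 (exercise)
Node u (S = 123.5): continuation = e^(−0.07)·[0.6208·0.0000 + 0.3792·13.9587] = 4.9347; exercise value = 0.0000 ≤ continuation, so V_u = 4.9347
Node d (S = 66.5): continuation = e^(−0.07)·[0.6208·13.9587 + 0.3792·53.4500] = 26.9760; exercise value = 33.5000 > continuation, so V_d = 33.5000 (exercise)
Node 0 (S = 95): continuation = e^(−0.07)·[0.6208·4.9347 + 0.3792·33.5000] = 14.6995; exercise value = 5.0000 ≤ continuation, so V_0 = 14.6995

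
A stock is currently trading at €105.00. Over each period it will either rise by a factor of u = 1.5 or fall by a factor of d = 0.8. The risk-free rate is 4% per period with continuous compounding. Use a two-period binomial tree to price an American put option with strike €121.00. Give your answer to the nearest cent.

€23.32

Risk-neutral probability p = (e^0.04 − 0.8)/(1.5 − 0.8) = 0.2408/0.7000 = 0.3440
Terminal stock prices: S_uu = 236.2, S_ud = 126, S_dd = 67.2
Terminal payoffs (K − S): max(-115.2, 0) = 0, max(-5, 0) = 0, max(53.8, 0) = 53.8
Node u (S = 157.5): continuation = e^(−0.04)·[0.3440·0.0000 + 0.6560·0.0000] = 0.0000; exercise value = 0.0000 ≤ continuation, so V_u = 0.0000
Node d (S = 84): continuation = e^(−0.04)·[0.3440·0.0000 + 0.6560·53.8000] = 33.9082; exercise value = 37.0000 > continuation, so V_d = 37.0000 (exercise)
Node 0 (S = 105): continuation = e^(−0.04)·[0.3440·0.0000 + 0.6560·37.0000] = 23.3197; exercise value = 16.0000 ≤ continuation, so V_0 = 23.3197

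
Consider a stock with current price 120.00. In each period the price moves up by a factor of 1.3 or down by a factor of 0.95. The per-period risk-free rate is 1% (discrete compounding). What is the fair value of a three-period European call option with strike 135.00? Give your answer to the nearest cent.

Risk-neutral probability p = (1 + 0.01 − 0.95)/(1.3 − 0.95) = 0.0600/0.3500 = 0.1714
Terminal stock prices: S_uuu = 263.6, S_uud = 192.7, S_udd = 140.8, S_ddd = 102.9
Terminal payoffs (S − K): max(128.6, 0) = 128.6, max(57.66, 0) = 57.66, max(5.79, 0) = 5.79, max(-32.12, 0) = 0
Node uu (S = 202.8): V_uu = 1/1.01·[0.1714·128.6400 + 0.8286·57.6600] = 69.1366
Node ud (S = 148.2): V_ud = 1/1.01·[0.1714·57.6600 + 0.8286·5.7900] = 14.5366
Node dd (S = 108.3): V_dd = 1/1.01·[0.1714·5.7900 + 0.8286·0.0000] = 0.9827
Node u (S = 156): V_u = 1/1.01·[0.1714·69.1366 + 0.8286·14.5366] = 23.6600
Node d (S = 114): V_d = 1/1.01·[0.1714·14.5366 + 0.8286·0.9827] = 3.2735
Node 0 (S = 120): V_0 = 1/1.01·[0.1714·23.6600 + 0.8286·3.2735] = 6.7013

6.70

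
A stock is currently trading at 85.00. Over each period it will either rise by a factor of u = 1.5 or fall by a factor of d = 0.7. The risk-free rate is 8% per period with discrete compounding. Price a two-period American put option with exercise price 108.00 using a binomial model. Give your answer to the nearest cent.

27.59

Risk-neutral probability p = (1 + 0.08 − 0.7)/(1.5 − 0.7) = 0.3800/0.8000 = 0.4750
Terminal stock prices: S_uu = 191.2, S_ud = 89.25, S_dd = 41.65
Terminal payoffs (K − S): max(-83.25, 0) = 0, max(18.75, 0) = 18.75, max(66.35, 0) = 66.35
Node u (S = 127.5): continuation = 1/1.08·[0.4750·0.0000 + 0.5250·18.7500] = 9.1146; exercise value = 0.0000 ≤ continuation, so V_u = 9.1146
Node d (S = 59.5): continuation = 1/1.08·[0.4750·18.7500 + 0.5250·66.3500] = 40.5000; exercise value = 48.5000 > continuation, so V_d = 48.5000 (exercise)
Node 0 (S = 85): continuation = 1/1.08·[0.4750·9.1146 + 0.5250·48.5000] = 27.5851; exercise value = 23.0000 ≤ continuation, so V_0 = 27.5851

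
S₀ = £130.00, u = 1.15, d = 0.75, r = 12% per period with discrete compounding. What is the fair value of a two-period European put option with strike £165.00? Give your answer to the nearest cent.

Risk-neutral probability p = (1 + 0.12 − 0.75)/(1.15 − 0.75) = 0.3700/0.4000 = 0.9250
Terminal stock prices: S_uu = 171.9, S_ud = 112.1, S_dd = 73.12
Terminal payoffs (K − S): max(-6.925, 0) = 0, max(52.88, 0) = 52.88, max(91.88, 0) = 91.88
Node u (S = 149.5): V_u = 1/1.12·[0.9250·0.0000 + 0.0750·52.8750] = 3.5407
Node d (S = 97.5): V_d = 1/1.12·[0.9250·52.8750 + 0.0750·91.8750] = 49.8214
Node 0 (S = 130): V_0 = 1/1.12·[0.9250·3.5407 + 0.0750·49.8214] = 6.2605

£6.26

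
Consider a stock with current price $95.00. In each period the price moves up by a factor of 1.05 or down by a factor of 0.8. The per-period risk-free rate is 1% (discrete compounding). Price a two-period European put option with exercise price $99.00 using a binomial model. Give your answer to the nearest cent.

Risk-neutral probability p = (1 + 0.01 − 0.8)/(1.05 − 0.8) = 0.2100/0.2500 = 0.8400
Terminal stock prices: S_uu = 104.7, S_ud = 79.8, S_dd = 60.8
Terminal payoffs (K − S): max(-5.737, 0) = 0, max(19.2, 0) = 19.2, max(38.2, 0) = 38.2
Node u (S = 99.75): V_u = 1/1.01·[0.8400·0.0000 + 0.1600·19.2000] = 3.0416
Node d (S = 76): V_d = 1/1.01·[0.8400·19.2000 + 0.1600·38.2000] = 22.0198
Node 0 (S = 95): V_0 = 1/1.01·[0.8400·3.0416 + 0.1600·22.0198] = 6.0179

$6.02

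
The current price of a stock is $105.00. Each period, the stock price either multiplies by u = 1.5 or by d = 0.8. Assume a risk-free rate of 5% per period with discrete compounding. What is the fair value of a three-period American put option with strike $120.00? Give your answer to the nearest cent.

$24.69

Risk-neutral probability p = (1 + 0.05 − 0.8)/(1.5 − 0.8) = 0.2500/0.7000 = 0.3571
Terminal stock prices: S_uuu = 354.4, S_uud = 189, S_udd = 100.8, S_ddd = 53.76
Terminal payoffs (K − S): max(-234.4, 0) = 0, max(-69, 0) = 0, max(19.2, 0) = 19.2, max(66.24, 0) = 66.24
Node uu (S = 236.2): continuation = 1/1.05·[0.3571·0.0000 + 0.6429·0.0000] = 0.0000; exercise value = 0.0000 ≤ continuation, so V_uu = 0.0000
Node ud (S = 126): continuation = 1/1.05·[0.3571·0.0000 + 0.6429·19.2000] = 11.7551; exercise value = 0.0000 ≤ continuation, so V_ud = 11.7551
Node dd (S = 67.2): continuation = 1/1.05·[0.3571·19.2000 + 0.6429·66.2400] = 47.0857; exercise value = 52.8000 > continuation, so V_dd = 52.8000 (exercise)
Node u (S = 157.5): continuation = 1/1.05·[0.3571·0.0000 + 0.6429·11.7551] = 7.1970; exercise value = 0.0000 ≤ continuation, so V_u = 7.1970
Node d (S = 84): continuation = 1/1.05·[0.3571·11.7551 + 0.6429·52.8000] = 36.3249; exercise value = 36.0000 ≤ continuation, so V_d = 36.3249
Node 0 (S = 105): continuation = 1/1.05·[0.3571·7.1970 + 0.6429·36.3249] = 24.6877; exercise value = 15.0000 ≤ continuation, so V_0 = 24.6877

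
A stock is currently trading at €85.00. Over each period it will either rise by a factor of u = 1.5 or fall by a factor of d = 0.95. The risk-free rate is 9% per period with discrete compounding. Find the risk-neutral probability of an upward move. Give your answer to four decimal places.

p = 0.2545

Risk-neutral probability p = (1 + 0.09 − 0.95)/(1.5 − 0.95) = 0.1400/0.5500 = 0.2545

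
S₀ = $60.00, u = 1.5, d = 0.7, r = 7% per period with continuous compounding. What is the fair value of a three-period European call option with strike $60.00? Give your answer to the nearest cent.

$21.38

Risk-neutral probability p = (e^0.07 − 0.7)/(1.5 − 0.7) = 0.3725/0.8000 = 0.4656
Terminal stock prices: S_uuu = 202.5, S_uud = 94.5, S_udd = 44.1, S_ddd = 20.58
Terminal payoffs (S − K): max(142.5, 0) = 142.5, max(34.5, 0) = 34.5, max(-15.9, 0) = 0, max(-39.42, 0) = 0
Node uu (S = 135): V_uu = e^(−0.07)·[0.4656·142.5000 + 0.5344·34.5000] = 79.0564
Node ud (S = 63): V_ud = e^(−0.07)·[0.4656·34.5000 + 0.5344·0.0000] = 14.9784
Node dd (S = 29.4): V_dd = e^(−0.07)·[0.4656·0.0000 + 0.5344·0.0000] = 0.0000
Node u (S = 90): V_u = e^(−0.07)·[0.4656·79.0564 + 0.5344·14.9784] = 41.7855
Node d (S = 42): V_d = e^(−0.07)·[0.4656·14.9784 + 0.5344·0.0000] = 6.5029
Node 0 (S = 60): V_0 = e^(−0.07)·[0.4656·41.7855 + 0.5344·6.5029] = 21.3814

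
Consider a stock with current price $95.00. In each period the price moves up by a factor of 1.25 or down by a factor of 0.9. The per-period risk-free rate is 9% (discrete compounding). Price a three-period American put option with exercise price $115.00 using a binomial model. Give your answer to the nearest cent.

$20.00

Risk-neutral probability p = (1 + 0.09 − 0.9)/(1.25 − 0.9) = 0.1900/0.3500 = 0.5429
Terminal stock prices: S_uuu = 185.5, S_uud = 133.6, S_udd = 96.19, S_ddd = 69.26
Terminal payoffs (K − S): max(-70.55, 0) = 0, max(-18.59, 0) = 0, max(18.81, 0) = 18.81, max(45.74, 0) = 45.74
Node uu (S = 148.4): continuation = 1/1.09·[0.5429·0.0000 + 0.4571·0.0000] = 0.0000; exercise value = 0.0000 ≤ continuation, so V_uu = 0.0000
Node ud (S = 106.9): continuation = 1/1.09·[0.5429·0.0000 + 0.4571·18.8125] = 7.8899; exercise value = 8.1250 > continuation, so V_ud = 8.1250 (exercise)
Node dd (S = 76.95): continuation = 1/1.09·[0.5429·18.8125 + 0.4571·45.7450] = 28.5546; exercise value = 38.0500 > continuation, so V_dd = 38.0500 (exercise)
Node u (S = 118.8): continuation = 1/1.09·[0.5429·0.0000 + 0.4571·8.1250] = 3.4076; exercise value = 0.0000 ≤ continuation, so V_u = 3.4076
Node d (S = 85.5): continuation = 1/1.09·[0.5429·8.1250 + 0.4571·38.0500] = 20.0046; exercise value = 29.5000 > continuation, so V_d = 29.5000 (exercise)
Node 0 (S = 95): continuation = 1/1.09·[0.5429·3.4076 + 0.4571·29.5000] = 14.0693; exercise value = 20.0000 > continuation, so V_0 = 20.0000 (exercise)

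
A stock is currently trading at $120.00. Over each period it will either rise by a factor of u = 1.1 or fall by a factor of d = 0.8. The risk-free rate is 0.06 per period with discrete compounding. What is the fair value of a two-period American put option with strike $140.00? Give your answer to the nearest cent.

$20.00

Risk-neutral probability p = (1 + 0.06 − 0.8)/(1.1 − 0.8) = 0.2600/0.3000 = 0.8667
Terminal stock prices: S_uu = 145.2, S_ud = 105.6, S_dd = 76.8
Terminal payoffs (K − S): max(-5.2, 0) = 0, max(34.4, 0) = 34.4, max(63.2, 0) = 63.2
Node u (S = 132): continuation = 1/1.06·[0.8667·0.0000 + 0.1333·34.4000] = 4.3270; exercise value = 8.0000 > continuation, so V_u = 8.0000 (exercise)
Node d (S = 96): continuation = 1/1.06·[0.8667·34.4000 + 0.1333·63.2000] = 36.0755; exercise value = 44.0000 > continuation, so V_d = 44.0000 (exercise)
Node 0 (S = 120): continuation = 1/1.06·[0.8667·8.0000 + 0.1333·44.0000] = 12.0755; exercise value = 20.0000 > continuation, so V_0 = 20.0000 (exercise)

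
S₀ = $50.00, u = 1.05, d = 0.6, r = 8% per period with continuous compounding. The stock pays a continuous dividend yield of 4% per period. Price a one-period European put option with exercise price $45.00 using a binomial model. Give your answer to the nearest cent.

$0.28

Per-period risk-free factor R = e^0.08 = 1.0833; dividend-adjusted growth = e^(0.08−0.04) = 1.0408.
Risk-neutral probability p = (1.0408 − 0.6)/(1.05 − 0.6) = 0.4408/0.4500 = 0.9796
Terminal stock prices: S_u = 52.5, S_d = 30
Terminal payoffs (K − S): max(-7.5, 0) = 0, max(15, 0) = 15
Node 0 (S = 50): V_0 = e^(−0.08)·[0.9796·0.0000 + 0.0204·15.0000] = 0.2828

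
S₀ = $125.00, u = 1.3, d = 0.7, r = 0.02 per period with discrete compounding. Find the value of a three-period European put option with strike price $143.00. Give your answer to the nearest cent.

$30.40

Risk-neutral probability p = (1 + 0.02 − 0.7)/(1.3 − 0.7) = 0.3200/0.6000 = 0.5333
Terminal stock prices: S_uuu = 274.6, S_uud = 147.9, S_udd = 79.62, S_ddd = 42.87
Terminal payoffs (K − S): max(-131.6, 0) = 0, max(-4.875, 0) = 0, max(63.38, 0) = 63.38, max(100.1, 0) = 100.1
Node uu (S = 211.3): V_uu = 1/1.02·[0.5333·0.0000 + 0.4667·0.0000] = 0.0000
Node ud (S = 113.7): V_ud = 1/1.02·[0.5333·0.0000 + 0.4667·63.3750] = 28.9951
Node dd (S = 61.25): V_dd = 1/1.02·[0.5333·63.3750 + 0.4667·100.1250] = 78.9461
Node u (S = 162.5): V_u = 1/1.02·[0.5333·0.0000 + 0.4667·28.9951] = 13.2657
Node d (S = 87.5): V_d = 1/1.02·[0.5333·28.9951 + 0.4667·78.9461] = 51.2800
Node 0 (S = 125): V_0 = 1/1.02·[0.5333·13.2657 + 0.4667·51.2800] = 30.3977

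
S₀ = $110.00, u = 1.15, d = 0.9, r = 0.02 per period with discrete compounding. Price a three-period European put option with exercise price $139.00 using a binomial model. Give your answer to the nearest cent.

$23.93

Risk-neutral probability p = (1 + 0.02 − 0.9)/(1.15 − 0.9) = 0.1200/0.2500 = 0.4800
Terminal stock prices: S_uuu = 167.3, S_uud = 130.9, S_udd = 102.5, S_ddd = 80.19
Terminal payoffs (K − S): max(-28.3, 0) = 0, max(8.073, 0) = 8.073, max(36.54, 0) = 36.54, max(58.81, 0) = 58.81
Node uu (S = 145.5): V_uu = 1/1.02·[0.4800·0.0000 + 0.5200·8.0725] = 4.1154
Node ud (S = 113.8): V_ud = 1/1.02·[0.4800·8.0725 + 0.5200·36.5350] = 22.4245
Node dd (S = 89.1): V_dd = 1/1.02·[0.4800·36.5350 + 0.5200·58.8100] = 47.1745
Node u (S = 126.5): V_u = 1/1.02·[0.4800·4.1154 + 0.5200·22.4245] = 13.3688
Node d (S = 99): V_d = 1/1.02·[0.4800·22.4245 + 0.5200·47.1745] = 34.6025
Node 0 (S = 110): V_0 = 1/1.02·[0.4800·13.3688 + 0.5200·34.6025] = 23.9317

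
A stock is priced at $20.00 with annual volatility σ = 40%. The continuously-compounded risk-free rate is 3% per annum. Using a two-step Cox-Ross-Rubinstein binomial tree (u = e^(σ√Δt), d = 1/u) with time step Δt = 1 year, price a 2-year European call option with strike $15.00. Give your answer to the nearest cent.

CRR parameters: u = e^(σ√Δt) = e^(0.4·√1) = 1.4918, d = 1/u = 0.6703
Per-period rate: rΔt = 0.03·1 = 0.03, so R = e^0.03 = 1.0305
Risk-neutral probability p = (e^0.03 − 0.6703)/(1.4918 − 0.6703) = 0.3601/0.8215 = 0.4384
Terminal stock prices: S_uu = 44.51, S_ud = 20, S_dd = 8.987
Terminal payoffs (S − K): max(29.51, 0) = 29.51, max(5, 0) = 5, max(-6.013, 0) = 0
Node u (S = 29.84): V_u = e^(−0.03)·[0.4384·29.5108 + 0.5616·5.0000] = 15.2798
Node d (S = 13.41): V_d = e^(−0.03)·[0.4384·5.0000 + 0.5616·0.0000] = 2.1271
Node 0 (S = 20): V_0 = e^(−0.03)·[0.4384·15.2798 + 0.5616·2.1271] = 7.6598

$7.66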